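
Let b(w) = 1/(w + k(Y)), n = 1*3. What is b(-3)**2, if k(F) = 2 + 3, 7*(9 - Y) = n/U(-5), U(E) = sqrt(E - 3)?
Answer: 1/4 ≈ 0.25000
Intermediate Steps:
n = 3
U(E) = sqrt(-3 + E)
Y = 9 + 3*I*sqrt(2)/28 (Y = 9 - 3/(7*(sqrt(-3 - 5))) = 9 - 3/(7*(sqrt(-8))) = 9 - 3/(7*(2*I*sqrt(2))) = 9 - 3*(-I*sqrt(2)/4)/7 = 9 - (-3)*I*sqrt(2)/28 = 9 + 3*I*sqrt(2)/28 ≈ 9.0 + 0.15152*I)
k(F) = 5
b(w) = 1/(5 + w) (b(w) = 1/(w + 5) = 1/(5 + w))
b(-3)**2 = (1/(5 - 3))**2 = (1/2)**2 = 1/4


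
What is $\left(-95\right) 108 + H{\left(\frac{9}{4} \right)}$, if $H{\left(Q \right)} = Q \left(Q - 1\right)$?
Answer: $- \frac{164115}{16} \approx -10257.0$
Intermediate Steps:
$H{\left(Q \right)} = Q \left(-1 + Q\right)$
$\left(-95\right) 108 + H{\left(\frac{9}{4} \right)} = \left(-95\right) 108 + \frac{9}{4} \left(-1 + \frac{9}{4}\right) = -10260 + 9 \cdot \frac{1}{4} \left(-1 + 9 \cdot \frac{1}{4}\right) = -10260 + \frac{9 \left(-1 + \frac{9}{4}\right)}{4} = -10260 + \frac{9}{4} \cdot \frac{5}{4} = -10260 + \frac{45}{16} = - \frac{164115}{16}$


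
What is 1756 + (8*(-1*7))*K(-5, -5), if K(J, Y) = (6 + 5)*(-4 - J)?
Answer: 1140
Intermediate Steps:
K(J, Y) = -44 - 11*J (K(J, Y) = 11*(-4 - J) = -44 - 11*J)
1756 + (8*(-1*7))*K(-5, -5) = 1756 + (8*(-1*7))*(-44 - 11*(-5)) = 1756 + (8*(-7))*(-44 + 55) = 1756 - 56*11 = 1756 - 616 = 1140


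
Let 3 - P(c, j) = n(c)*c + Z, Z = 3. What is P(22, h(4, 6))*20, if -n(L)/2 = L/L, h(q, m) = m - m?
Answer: 880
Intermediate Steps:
h(q, m) = 0
n(L) = -2 (n(L) = -2*L/L = -2*1 = -2)
P(c, j) = 2*c (P(c, j) = 3 - (-2*c + 3) = 3 - (3 - 2*c) = 3 + (-3 + 2*c) = 2*c)
P(22, h(4, 6))*20 = (2*22)*20 = 44*20 = 880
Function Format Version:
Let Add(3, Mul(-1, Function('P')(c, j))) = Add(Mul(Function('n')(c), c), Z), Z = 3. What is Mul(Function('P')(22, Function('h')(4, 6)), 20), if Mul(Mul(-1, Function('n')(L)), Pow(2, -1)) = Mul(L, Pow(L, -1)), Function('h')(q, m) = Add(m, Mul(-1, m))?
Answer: 880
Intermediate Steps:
Function('h')(q, m) = 0
Function('n')(L) = -2 (Function('n')(L) = Mul(-2, Mul(L, Pow(L, -1))) = Mul(-2, 1) = -2)
Function('P')(c, j) = Mul(2, c) (Function('P')(c, j) = Add(3, Mul(-1, Add(Mul(-2, c), 3))) = Add(3, Mul(-1, Add(3, Mul(-2, c)))) = Add(3, Add(-3, Mul(2, c))) = Mul(2, c))
Mul(Function('P')(22, Function('h')(4, 6)), 20) = Mul(Mul(2, 22), 20) = Mul(44, 20) = 880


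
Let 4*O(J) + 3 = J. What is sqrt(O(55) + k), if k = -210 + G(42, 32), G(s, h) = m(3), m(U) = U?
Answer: I*sqrt(194) ≈ 13.928*I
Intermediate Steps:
G(s, h) = 3
O(J) = -3/4 + J/4
k = -207 (k = -210 + 3 = -207)
sqrt(O(55) + k) = sqrt((-3/4 + (1/4)*55) - 207) = sqrt((-3/4 + 55/4) - 207) = sqrt(13 - 207) = sqrt(-194) = I*sqrt(194)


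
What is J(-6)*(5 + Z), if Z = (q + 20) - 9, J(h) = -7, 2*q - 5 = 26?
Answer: -441/2 ≈ -220.50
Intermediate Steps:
q = 31/2 (q = 5/2 + (1/2)*26 = 5/2 + 13 = 31/2 ≈ 15.500)
Z = 53/2 (Z = (31/2 + 20) - 9 = 71/2 - 9 = 53/2 ≈ 26.500)
J(-6)*(5 + Z) = -7*(5 + 53/2) = -7*63/2 = -441/2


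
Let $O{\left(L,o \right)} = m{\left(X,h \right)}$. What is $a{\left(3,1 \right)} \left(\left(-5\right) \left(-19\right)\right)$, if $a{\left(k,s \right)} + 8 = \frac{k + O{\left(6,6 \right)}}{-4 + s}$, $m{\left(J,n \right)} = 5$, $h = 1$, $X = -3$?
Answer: $- \frac{3040}{3} \approx -1013.3$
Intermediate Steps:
$O{\left(L,o \right)} = 5$
$a{\left(k,s \right)} = -8 + \frac{5 + k}{-4 + s}$ ($a{\left(k,s \right)} = -8 + \frac{k + 5}{-4 + s} = -8 + \frac{5 + k}{-4 + s}$)
$a{\left(3,1 \right)} \left(\left(-5\right) \left(-19\right)\right) = \frac{37 + 3 - 8}{-4 + 1} \left(\left(-5\right) \left(-19\right)\right) = \frac{37 + 3 - 8}{-3} \cdot 95 = \left(- \frac{1}{3}\right) 32 \cdot 95 = \left(- \frac{32}{3}\right) 95 = - \frac{3040}{3}$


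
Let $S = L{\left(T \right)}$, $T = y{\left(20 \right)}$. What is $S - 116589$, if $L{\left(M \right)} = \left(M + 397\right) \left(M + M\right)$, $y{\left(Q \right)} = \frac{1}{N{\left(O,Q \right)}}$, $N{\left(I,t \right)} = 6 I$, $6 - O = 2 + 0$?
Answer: $- \frac{33568103}{288} \approx -1.1656 \cdot 10^{5}$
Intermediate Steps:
$O = 4$ ($O = 6 - \left(2 + 0\right) = 6 - 2 = 4$)
$y{\left(Q \right)} = \frac{1}{24}$ ($y{\left(Q \right)} = \frac{1}{6 \cdot 4} = \frac{1}{24}$)
$T = \frac{1}{24} \approx 0.041667$
$L{\left(M \right)} = 2 M \left(397 + M\right)$ ($L{\left(M \right)} = \left(397 + M\right) 2 M = 2 M \left(397 + M\right)$)
$S = \frac{9529}{288}$ ($S = 2 \cdot \frac{1}{24} \left(397 + \frac{1}{24}\right) = 2 \cdot \frac{1}{24} \cdot \frac{9529}{24} = \frac{9529}{288} \approx 33.087$)
$S - 116589 = \frac{9529}{288} - 116589 = - \frac{33568103}{288}$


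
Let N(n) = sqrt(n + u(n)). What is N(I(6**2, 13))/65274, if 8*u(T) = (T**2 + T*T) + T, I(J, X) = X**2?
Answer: 13*sqrt(694)/261096 ≈ 0.0013117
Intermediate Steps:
u(T) = T**2/4 + T/8 (u(T) = ((T**2 + T*T) + T)/8 = ((T**2 + T**2) + T)/8 = (2*T**2 + T)/8 = (T + 2*T**2)/8 = T**2/4 + T/8)
N(n) = sqrt(n + n*(1 + 2*n)/8)
N(I(6**2, 13))/65274 = (sqrt(2)*sqrt(13**2*(9 + 2*13**2))/4)/65274 = (sqrt(2)*sqrt(169*(9 + 2*169))/4)*(1/65274) = (sqrt(2)*sqrt(169*(9 + 338))/4)*(1/65274) = (sqrt(2)*sqrt(169*347)/4)*(1/65274) = (sqrt(2)*sqrt(58643)/4)*(1/65274) = (sqrt(2)*(13*sqrt(347))/4)*(1/65274) = (13*sqrt(694)/4)*(1/65274) = 13*sqrt(694)/261096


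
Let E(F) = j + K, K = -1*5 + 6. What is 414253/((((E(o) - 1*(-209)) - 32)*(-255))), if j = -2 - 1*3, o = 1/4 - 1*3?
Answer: -414253/44115 ≈ -9.3903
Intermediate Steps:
K = 1 (K = -5 + 6 = 1)
o = -11/4 (o = ¼ - 3 = -11/4 ≈ -2.7500)
j = -5 (j = -2 - 3 = -5)
E(F) = -4 (E(F) = -5 + 1 = -4)
414253/((((E(o) - 1*(-209)) - 32)*(-255))) = 414253/((((-4 - 1*(-209)) - 32)*(-255))) = 414253/((((-4 + 209) - 32)*(-255))) = 414253/(((205 - 32)*(-255))) = 414253/((173*(-255))) = 414253/(-44115) = 414253*(-1/44115) = -414253/44115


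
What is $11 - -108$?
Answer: $119$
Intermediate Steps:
$11 - -108 = 11 + 108 = 119$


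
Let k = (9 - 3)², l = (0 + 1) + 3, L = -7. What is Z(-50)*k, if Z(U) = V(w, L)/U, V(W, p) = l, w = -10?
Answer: -72/25 ≈ -2.8800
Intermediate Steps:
l = 4 (l = 1 + 3 = 4)
V(W, p) = 4
Z(U) = 4/U
k = 36 (k = 6² = 36)
Z(-50)*k = (4/(-50))*36 = (4*(-1/50))*36 = -2/25*36 = -72/25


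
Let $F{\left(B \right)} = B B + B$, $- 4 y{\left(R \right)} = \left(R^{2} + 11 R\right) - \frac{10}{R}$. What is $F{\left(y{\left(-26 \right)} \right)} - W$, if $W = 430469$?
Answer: $- \frac{1138496451}{2704} \approx -4.2104 \cdot 10^{5}$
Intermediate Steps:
$y{\left(R \right)} = - \frac{11 R}{4} - \frac{R^{2}}{4} + \frac{5}{2 R}$ ($y{\left(R \right)} = - \frac{\left(R^{2} + 11 R\right) - \frac{10}{R}}{4} = - \frac{R^{2} - \frac{10}{R} + 11 R}{4} = - \frac{11 R}{4} - \frac{R^{2}}{4} + \frac{5}{2 R}$)
$F{\left(B \right)} = B + B^{2}$ ($F{\left(B \right)} = B^{2} + B = B + B^{2}$)
$F{\left(y{\left(-26 \right)} \right)} - W = \frac{10 - \left(-26\right)^{2} \left(11 - 26\right)}{4 \left(-26\right)} \left(1 + \frac{10 - \left(-26\right)^{2} \left(11 - 26\right)}{4 \left(-26\right)}\right) - 430469 = \frac{1}{4} \left(- \frac{1}{26}\right) \left(10 - 676 \left(-15\right)\right) \left(1 + \frac{1}{4} \left(- \frac{1}{26}\right) \left(10 - 676 \left(-15\right)\right)\right) - 430469 = \frac{1}{4} \left(- \frac{1}{26}\right) \left(10 + 10140\right) \left(1 + \frac{1}{4} \left(- \frac{1}{26}\right) \left(10 + 10140\right)\right) - 430469 = \frac{1}{4} \left(- \frac{1}{26}\right) 10150 \left(1 + \frac{1}{4} \left(- \frac{1}{26}\right) 10150\right) - 430469 = - \frac{5075 \left(1 - \frac{5075}{52}\right)}{52} - 430469 = \left(- \frac{5075}{52}\right) \left(- \frac{5023}{52}\right) - 430469 = \frac{25491725}{2704} - 430469 = - \frac{1138496451}{2704}$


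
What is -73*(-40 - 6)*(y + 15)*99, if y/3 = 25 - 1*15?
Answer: 14959890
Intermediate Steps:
y = 30 (y = 3*(25 - 1*15) = 3*(25 - 15) = 3*10 = 30)
-73*(-40 - 6)*(y + 15)*99 = -73*(-40 - 6)*(30 + 15)*99 = -(-3358)*45*99 = -73*(-2070)*99 = 151110*99 = 14959890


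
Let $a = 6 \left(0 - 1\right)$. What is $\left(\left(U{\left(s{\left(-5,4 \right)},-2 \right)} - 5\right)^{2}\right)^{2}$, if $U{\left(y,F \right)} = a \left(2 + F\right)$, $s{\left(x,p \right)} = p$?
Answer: $625$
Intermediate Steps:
$a = -6$ ($a = 6 \left(-1\right) = -6$)
$U{\left(y,F \right)} = -12 - 6 F$ ($U{\left(y,F \right)} = - 6 \left(2 + F\right) = -12 - 6 F$)
$\left(\left(U{\left(s{\left(-5,4 \right)},-2 \right)} - 5\right)^{2}\right)^{2} = \left(\left(\left(-12 - -12\right) - 5\right)^{2}\right)^{2} = \left(\left(\left(-12 + 12\right) - 5\right)^{2}\right)^{2} = \left(\left(0 - 5\right)^{2}\right)^{2} = \left(\left(-5\right)^{2}\right)^{2} = 25^{2} = 625$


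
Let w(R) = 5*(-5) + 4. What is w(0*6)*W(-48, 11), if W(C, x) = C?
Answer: 1008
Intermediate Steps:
w(R) = -21 (w(R) = -25 + 4 = -21)
w(0*6)*W(-48, 11) = -21*(-48) = 1008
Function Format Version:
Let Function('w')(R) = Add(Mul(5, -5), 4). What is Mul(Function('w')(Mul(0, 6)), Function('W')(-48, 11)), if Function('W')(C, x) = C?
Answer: 1008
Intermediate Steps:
Function('w')(R) = -21 (Function('w')(R) = Add(-25, 4) = -21)
Mul(Function('w')(Mul(0, 6)), Function('W')(-48, 11)) = Mul(-21, -48) = 1008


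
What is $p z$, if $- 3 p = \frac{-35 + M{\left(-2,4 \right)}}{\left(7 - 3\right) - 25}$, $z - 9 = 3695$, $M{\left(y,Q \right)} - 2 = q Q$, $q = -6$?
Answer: $- \frac{70376}{21} \approx -3351.2$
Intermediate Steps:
$M{\left(y,Q \right)} = 2 - 6 Q$
$z = 3704$ ($z = 9 + 3695 = 3704$)
$p = - \frac{19}{21}$ ($p = - \frac{\left(-35 + \left(2 - 24\right)\right) \frac{1}{\left(7 - 3\right) - 25}}{3} = - \frac{\left(-35 - 22\right) \frac{1}{4 - 25}}{3} = - \frac{\left(-57\right) \frac{1}{-21}}{3} = - \frac{\left(-57\right) \left(- \frac{1}{21}\right)}{3} = \left(- \frac{1}{3}\right) \frac{19}{7} = - \frac{19}{21} \approx -0.90476$)
$p z = \left(- \frac{19}{21}\right) 3704 = - \frac{70376}{21}$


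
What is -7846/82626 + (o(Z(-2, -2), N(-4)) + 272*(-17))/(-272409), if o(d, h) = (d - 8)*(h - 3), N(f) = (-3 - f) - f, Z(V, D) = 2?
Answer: -97459271/1250448113 ≈ -0.077940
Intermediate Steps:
N(f) = -3 - 2*f
o(d, h) = (-8 + d)*(-3 + h)
-7846/82626 + (o(Z(-2, -2), N(-4)) + 272*(-17))/(-272409) = -7846/82626 + ((24 - 8*(-3 - 2*(-4)) - 3*2 + 2*(-3 - 2*(-4))) + 272*(-17))/(-272409) = -7846*1/82626 + ((24 - 8*(-3 + 8) - 6 + 2*(-3 + 8)) - 4624)*(-1/272409) = -3923/41313 + ((24 - 8*5 - 6 + 2*5) - 4624)*(-1/272409) = -3923/41313 + ((24 - 40 - 6 + 10) - 4624)*(-1/272409) = -3923/41313 + (-12 - 4624)*(-1/272409) = -3923/41313 - 4636*(-1/272409) = -3923/41313 + 4636/272409 = -97459271/1250448113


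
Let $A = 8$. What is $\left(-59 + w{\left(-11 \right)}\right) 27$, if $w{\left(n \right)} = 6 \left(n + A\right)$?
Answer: $-2079$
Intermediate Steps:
$w{\left(n \right)} = 48 + 6 n$ ($w{\left(n \right)} = 6 \left(n + 8\right) = 6 \left(8 + n\right) = 48 + 6 n$)
$\left(-59 + w{\left(-11 \right)}\right) 27 = \left(-59 + \left(48 + 6 \left(-11\right)\right)\right) 27 = \left(-59 + \left(48 - 66\right)\right) 27 = \left(-59 - 18\right) 27 = \left(-77\right) 27 = -2079$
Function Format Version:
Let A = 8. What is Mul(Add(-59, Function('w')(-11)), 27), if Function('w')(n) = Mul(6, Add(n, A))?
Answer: -2079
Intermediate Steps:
Function('w')(n) = Add(48, Mul(6, n)) (Function('w')(n) = Mul(6, Add(n, 8)) = Mul(6, Add(8, n)) = Add(48, Mul(6, n)))
Mul(Add(-59, Function('w')(-11)), 27) = Mul(Add(-59, Add(48, Mul(6, -11))), 27) = Mul(Add(-59, Add(48, -66)), 27) = Mul(Add(-59, -18), 27) = Mul(-77, 27) = -2079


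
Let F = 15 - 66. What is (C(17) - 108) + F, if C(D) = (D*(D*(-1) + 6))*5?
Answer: -1094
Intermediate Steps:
F = -51
C(D) = 5*D*(6 - D) (C(D) = (D*(-D + 6))*5 = (D*(6 - D))*5 = 5*D*(6 - D))
(C(17) - 108) + F = (5*17*(6 - 1*17) - 108) - 51 = (5*17*(6 - 17) - 108) - 51 = (5*17*(-11) - 108) - 51 = (-935 - 108) - 51 = -1043 - 51 = -1094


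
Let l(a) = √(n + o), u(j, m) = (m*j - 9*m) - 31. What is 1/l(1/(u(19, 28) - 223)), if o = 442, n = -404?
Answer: √38/38 ≈ 0.16222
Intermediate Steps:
u(j, m) = -31 - 9*m + j*m (u(j, m) = (j*m - 9*m) - 31 = (-9*m + j*m) - 31 = -31 - 9*m + j*m)
l(a) = √38 (l(a) = √(-404 + 442) = √38)
1/l(1/(u(19, 28) - 223)) = 1/(√38) = √38/38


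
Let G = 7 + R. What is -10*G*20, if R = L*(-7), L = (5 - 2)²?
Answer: 11200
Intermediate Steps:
L = 9 (L = 3² = 9)
R = -63 (R = 9*(-7) = -63)
G = -56 (G = 7 - 63 = -56)
-10*G*20 = -10*(-56)*20 = 560*20 = 11200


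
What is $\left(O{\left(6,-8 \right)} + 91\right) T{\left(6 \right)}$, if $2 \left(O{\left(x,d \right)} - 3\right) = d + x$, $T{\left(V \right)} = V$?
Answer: $558$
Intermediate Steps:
$O{\left(x,d \right)} = 3 + \frac{d}{2} + \frac{x}{2}$ ($O{\left(x,d \right)} = 3 + \frac{d + x}{2} = 3 + \left(\frac{d}{2} + \frac{x}{2}\right) = 3 + \frac{d}{2} + \frac{x}{2}$)
$\left(O{\left(6,-8 \right)} + 91\right) T{\left(6 \right)} = \left(\left(3 + \frac{1}{2} \left(-8\right) + \frac{1}{2} \cdot 6\right) + 91\right) 6 = \left(\left(3 - 4 + 3\right) + 91\right) 6 = \left(2 + 91\right) 6 = 93 \cdot 6 = 558$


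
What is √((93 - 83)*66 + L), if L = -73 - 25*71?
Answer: 6*I*√33 ≈ 34.467*I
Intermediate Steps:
L = -1848 (L = -73 - 1775 = -1848)
√((93 - 83)*66 + L) = √((93 - 83)*66 - 1848) = √(10*66 - 1848) = √(660 - 1848) = √(-1188) = 6*I*√33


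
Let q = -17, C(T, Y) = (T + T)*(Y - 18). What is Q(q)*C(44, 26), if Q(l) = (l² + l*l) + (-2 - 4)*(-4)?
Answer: 423808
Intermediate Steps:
C(T, Y) = 2*T*(-18 + Y) (C(T, Y) = (2*T)*(-18 + Y) = 2*T*(-18 + Y))
Q(l) = 24 + 2*l² (Q(l) = (l² + l²) - 6*(-4) = 2*l² + 24 = 24 + 2*l²)
Q(q)*C(44, 26) = (24 + 2*(-17)²)*(2*44*(-18 + 26)) = (24 + 2*289)*(2*44*8) = (24 + 578)*704 = 602*704 = 423808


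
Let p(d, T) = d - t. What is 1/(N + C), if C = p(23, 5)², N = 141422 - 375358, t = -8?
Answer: -1/232975 ≈ -4.2923e-6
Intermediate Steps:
p(d, T) = 8 + d (p(d, T) = d - 1*(-8) = d + 8 = 8 + d)
N = -233936
C = 961 (C = (8 + 23)² = 31² = 961)
1/(N + C) = 1/(-233936 + 961) = 1/(-232975) = -1/232975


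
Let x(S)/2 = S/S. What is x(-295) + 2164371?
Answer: 2164373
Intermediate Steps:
x(S) = 2 (x(S) = 2*(S/S) = 2*1 = 2)
x(-295) + 2164371 = 2 + 2164371 = 2164373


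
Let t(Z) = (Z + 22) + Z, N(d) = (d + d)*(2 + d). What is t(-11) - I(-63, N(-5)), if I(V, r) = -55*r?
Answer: 1650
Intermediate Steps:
N(d) = 2*d*(2 + d) (N(d) = (2*d)*(2 + d) = 2*d*(2 + d))
t(Z) = 22 + 2*Z (t(Z) = (22 + Z) + Z = 22 + 2*Z)
t(-11) - I(-63, N(-5)) = (22 + 2*(-11)) - (-55)*2*(-5)*(2 - 5) = (22 - 22) - (-55)*2*(-5)*(-3) = 0 - (-55)*30 = 0 - 1*(-1650) = 0 + 1650 = 1650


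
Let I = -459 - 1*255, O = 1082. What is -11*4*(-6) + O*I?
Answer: -772284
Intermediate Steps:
I = -714 (I = -459 - 255 = -714)
-11*4*(-6) + O*I = -11*4*(-6) + 1082*(-714) = -44*(-6) - 772548 = 264 - 772548 = -772284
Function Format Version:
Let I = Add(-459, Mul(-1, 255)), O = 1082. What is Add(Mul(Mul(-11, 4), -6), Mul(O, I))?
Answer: -772284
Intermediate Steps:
I = -714 (I = Add(-459, -255) = -714)
Add(Mul(Mul(-11, 4), -6), Mul(O, I)) = Add(Mul(Mul(-11, 4), -6), Mul(1082, -714)) = Add(Mul(-44, -6), -772548) = Add(264, -772548) = -772284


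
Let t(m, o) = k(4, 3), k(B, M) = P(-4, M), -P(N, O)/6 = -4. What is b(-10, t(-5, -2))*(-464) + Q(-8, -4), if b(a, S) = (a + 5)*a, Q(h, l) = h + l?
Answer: -23212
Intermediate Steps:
P(N, O) = 24 (P(N, O) = -6*(-4) = 24)
k(B, M) = 24
t(m, o) = 24
b(a, S) = a*(5 + a) (b(a, S) = (5 + a)*a = a*(5 + a))
b(-10, t(-5, -2))*(-464) + Q(-8, -4) = -10*(5 - 10)*(-464) + (-8 - 4) = -10*(-5)*(-464) - 12 = 50*(-464) - 12 = -23200 - 12 = -23212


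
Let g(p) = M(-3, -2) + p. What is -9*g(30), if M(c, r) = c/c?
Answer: -279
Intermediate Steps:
M(c, r) = 1
g(p) = 1 + p
-9*g(30) = -9*(1 + 30) = -9*31 = -279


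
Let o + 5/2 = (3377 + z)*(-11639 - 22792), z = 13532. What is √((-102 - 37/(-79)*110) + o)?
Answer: I*√14533886821574/158 ≈ 24129.0*I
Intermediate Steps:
o = -1164387563/2 (o = -5/2 + (3377 + 13532)*(-11639 - 22792) = -5/2 + 16909*(-34431) = -5/2 - 582193779 = -1164387563/2 ≈ -5.8219e+8)
√((-102 - 37/(-79)*110) + o) = √((-102 - 37/(-79)*110) - 1164387563/2) = √((-102 - 37*(-1/79)*110) - 1164387563/2) = √((-102 + (37/79)*110) - 1164387563/2) = √((-102 + 4070/79) - 1164387563/2) = √(-3988/79 - 1164387563/2) = √(-91986625453/158) = I*√14533886821574/158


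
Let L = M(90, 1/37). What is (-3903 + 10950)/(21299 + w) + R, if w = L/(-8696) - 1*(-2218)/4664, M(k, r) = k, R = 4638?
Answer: 62607811329345/13497918391 ≈ 4638.3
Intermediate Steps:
L = 90
w = 294812/633721 (w = 90/(-8696) - 1*(-2218)/4664 = 90*(-1/8696) + 2218*(1/4664) = -45/4348 + 1109/2332 = 294812/633721 ≈ 0.46521)
(-3903 + 10950)/(21299 + w) + R = (-3903 + 10950)/(21299 + 294812/633721) + 4638 = 7047/(13497918391/633721) + 4638 = 7047*(633721/13497918391) + 4638 = 4465831887/13497918391 + 4638 = 62607811329345/13497918391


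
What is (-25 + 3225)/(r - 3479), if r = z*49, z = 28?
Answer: -3200/2107 ≈ -1.5187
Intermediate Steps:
r = 1372 (r = 28*49 = 1372)
(-25 + 3225)/(r - 3479) = (-25 + 3225)/(1372 - 3479) = 3200/(-2107) = 3200*(-1/2107) = -3200/2107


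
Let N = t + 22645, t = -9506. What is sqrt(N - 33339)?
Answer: 10*I*sqrt(202) ≈ 142.13*I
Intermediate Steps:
N = 13139 (N = -9506 + 22645 = 13139)
sqrt(N - 33339) = sqrt(13139 - 33339) = sqrt(-20200) = 10*I*sqrt(202)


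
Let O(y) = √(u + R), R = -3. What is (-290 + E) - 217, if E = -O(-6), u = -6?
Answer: -507 - 3*I ≈ -507.0 - 3.0*I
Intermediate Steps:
O(y) = 3*I (O(y) = √(-6 - 3) = √(-9) = 3*I)
E = -3*I ≈ -3.0*I
(-290 + E) - 217 = (-290 - 3*I) - 217 = -507 - 3*I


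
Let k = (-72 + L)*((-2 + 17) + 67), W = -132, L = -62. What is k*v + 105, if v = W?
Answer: 1450521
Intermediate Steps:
v = -132
k = -10988 (k = (-72 - 62)*((-2 + 17) + 67) = -134*(15 + 67) = -134*82 = -10988)
k*v + 105 = -10988*(-132) + 105 = 1450416 + 105 = 1450521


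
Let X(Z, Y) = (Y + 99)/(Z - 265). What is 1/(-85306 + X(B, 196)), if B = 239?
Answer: -26/2218251 ≈ -1.1721e-5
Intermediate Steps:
X(Z, Y) = (99 + Y)/(-265 + Z)
1/(-85306 + X(B, 196)) = 1/(-85306 + (99 + 196)/(-265 + 239)) = 1/(-85306 + 295/(-26)) = 1/(-85306 - 1/26*295) = 1/(-85306 - 295/26) = 1/(-2218251/26) = -26/2218251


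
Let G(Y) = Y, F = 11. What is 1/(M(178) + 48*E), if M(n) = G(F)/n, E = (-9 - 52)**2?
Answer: 178/31792235 ≈ 5.5988e-6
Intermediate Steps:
E = 3721 (E = (-61)**2 = 3721)
M(n) = 11/n
1/(M(178) + 48*E) = 1/(11/178 + 48*3721) = 1/(11*(1/178) + 178608) = 1/(11/178 + 178608) = 1/(31792235/178) = 178/31792235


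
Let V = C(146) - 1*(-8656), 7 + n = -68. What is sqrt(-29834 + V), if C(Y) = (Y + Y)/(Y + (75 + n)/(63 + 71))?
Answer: 2*I*sqrt(5294) ≈ 145.52*I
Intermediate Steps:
n = -75 (n = -7 - 68 = -75)
C(Y) = 2 (C(Y) = (Y + Y)/(Y + (75 - 75)/(63 + 71)) = (2*Y)/(Y + 0/134) = (2*Y)/(Y + 0*(1/134)) = (2*Y)/(Y + 0) = (2*Y)/Y = 2)
V = 8658 (V = 2 - 1*(-8656) = 2 + 8656 = 8658)
sqrt(-29834 + V) = sqrt(-29834 + 8658) = sqrt(-21176) = 2*I*sqrt(5294)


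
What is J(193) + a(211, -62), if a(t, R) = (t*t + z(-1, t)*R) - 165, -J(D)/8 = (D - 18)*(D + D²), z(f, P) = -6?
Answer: -52374072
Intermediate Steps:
J(D) = -8*(-18 + D)*(D + D²) (J(D) = -8*(D - 18)*(D + D²) = -8*(-18 + D)*(D + D²))
a(t, R) = -165 + t² - 6*R (a(t, R) = (t*t - 6*R) - 165 = (t² - 6*R) - 165 = -165 + t² - 6*R)
J(193) + a(211, -62) = 8*193*(18 - 1*193² + 17*193) + (-165 + 211² - 6*(-62)) = 8*193*(18 - 1*37249 + 3281) + (-165 + 44521 + 372) = 8*193*(18 - 37249 + 3281) + 44728 = 8*193*(-33950) + 44728 = -52418800 + 44728 = -52374072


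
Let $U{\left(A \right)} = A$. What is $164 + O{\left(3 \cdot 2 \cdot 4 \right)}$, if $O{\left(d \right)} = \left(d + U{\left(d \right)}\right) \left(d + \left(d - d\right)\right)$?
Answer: $1316$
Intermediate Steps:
$O{\left(d \right)} = 2 d^{2}$ ($O{\left(d \right)} = \left(d + d\right) \left(d + \left(d - d\right)\right) = 2 d \left(d + 0\right) = 2 d d = 2 d^{2}$)
$164 + O{\left(3 \cdot 2 \cdot 4 \right)} = 164 + 2 \left(3 \cdot 2 \cdot 4\right)^{2} = 164 + 2 \left(6 \cdot 4\right)^{2} = 164 + 2 \cdot 24^{2} = 164 + 2 \cdot 576 = 164 + 1152 = 1316$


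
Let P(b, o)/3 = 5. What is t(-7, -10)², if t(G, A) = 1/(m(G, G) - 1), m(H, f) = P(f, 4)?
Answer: 1/196 ≈ 0.0051020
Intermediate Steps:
P(b, o) = 15 (P(b, o) = 3*5 = 15)
m(H, f) = 15
t(G, A) = 1/14 (t(G, A) = 1/(15 - 1) = 1/14)
t(-7, -10)² = (1/14)² = 1/196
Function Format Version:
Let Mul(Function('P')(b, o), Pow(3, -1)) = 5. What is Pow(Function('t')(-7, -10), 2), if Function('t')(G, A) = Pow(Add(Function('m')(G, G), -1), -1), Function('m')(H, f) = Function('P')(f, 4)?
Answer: Rational(1, 196) ≈ 0.0051020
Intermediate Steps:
Function('P')(b, o) = 15 (Function('P')(b, o) = Mul(3, 5) = 15)
Function('m')(H, f) = 15
Function('t')(G, A) = Rational(1, 14) (Function('t')(G, A) = Pow(Add(15, -1), -1) = Pow(14, -1) = Rational(1, 14))
Pow(Function('t')(-7, -10), 2) = Pow(Rational(1, 14), 2) = Rational(1, 196)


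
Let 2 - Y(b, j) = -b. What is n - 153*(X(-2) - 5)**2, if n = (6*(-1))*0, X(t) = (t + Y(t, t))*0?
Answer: -3825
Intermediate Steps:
Y(b, j) = 2 + b (Y(b, j) = 2 - (-1)*b = 2 + b)
X(t) = 0 (X(t) = (t + (2 + t))*0 = (2 + 2*t)*0 = 0)
n = 0 (n = -6*0 = 0)
n - 153*(X(-2) - 5)**2 = 0 - 153*(0 - 5)**2 = 0 - 153*(-5)**2 = 0 - 153*25 = 0 - 3825 = -3825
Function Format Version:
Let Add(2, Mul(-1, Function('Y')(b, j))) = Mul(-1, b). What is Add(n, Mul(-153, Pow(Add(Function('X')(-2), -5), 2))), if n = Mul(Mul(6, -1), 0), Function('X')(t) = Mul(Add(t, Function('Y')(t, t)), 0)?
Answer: -3825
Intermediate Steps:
Function('Y')(b, j) = Add(2, b) (Function('Y')(b, j) = Add(2, Mul(-1, Mul(-1, b))) = Add(2, b))
Function('X')(t) = 0 (Function('X')(t) = Mul(Add(t, Add(2, t)), 0) = Mul(Add(2, Mul(2, t)), 0) = 0)
n = 0 (n = Mul(-6, 0) = 0)
Add(n, Mul(-153, Pow(Add(Function('X')(-2), -5), 2))) = Add(0, Mul(-153, Pow(Add(0, -5), 2))) = Add(0, Mul(-153, Pow(-5, 2))) = Add(0, Mul(-153, 25)) = Add(0, -3825) = -3825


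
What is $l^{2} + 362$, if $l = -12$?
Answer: $506$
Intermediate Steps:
$l^{2} + 362 = \left(-12\right)^{2} + 362 = 144 + 362 = 506$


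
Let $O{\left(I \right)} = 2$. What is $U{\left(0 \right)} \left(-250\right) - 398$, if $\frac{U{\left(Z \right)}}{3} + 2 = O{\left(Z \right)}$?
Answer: $-398$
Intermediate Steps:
$U{\left(Z \right)} = 0$ ($U{\left(Z \right)} = -6 + 3 \cdot 2 = -6 + 6 = 0$)
$U{\left(0 \right)} \left(-250\right) - 398 = 0 \left(-250\right) - 398 = 0 - 398 = -398$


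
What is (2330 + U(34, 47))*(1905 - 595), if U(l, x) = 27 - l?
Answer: 3043130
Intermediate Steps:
(2330 + U(34, 47))*(1905 - 595) = (2330 + (27 - 1*34))*(1905 - 595) = (2330 + (27 - 34))*1310 = (2330 - 7)*1310 = 2323*1310 = 3043130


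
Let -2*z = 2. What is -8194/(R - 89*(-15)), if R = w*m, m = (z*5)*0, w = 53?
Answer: -8194/1335 ≈ -6.1378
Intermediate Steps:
z = -1 (z = -½*2 = -1)
m = 0 (m = -1*5*0 = -5*0 = 0)
R = 0 (R = 53*0 = 0)
-8194/(R - 89*(-15)) = -8194/(0 - 89*(-15)) = -8194/(0 + 1335) = -8194/1335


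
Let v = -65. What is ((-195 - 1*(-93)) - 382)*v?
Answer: 31460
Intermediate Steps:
((-195 - 1*(-93)) - 382)*v = ((-195 - 1*(-93)) - 382)*(-65) = ((-195 + 93) - 382)*(-65) = (-102 - 382)*(-65) = -484*(-65) = 31460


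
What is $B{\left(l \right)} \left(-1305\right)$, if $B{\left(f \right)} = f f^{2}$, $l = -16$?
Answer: $5345280$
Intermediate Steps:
$B{\left(f \right)} = f^{3}$
$B{\left(l \right)} \left(-1305\right) = \left(-16\right)^{3} \left(-1305\right) = \left(-4096\right) \left(-1305\right) = 5345280$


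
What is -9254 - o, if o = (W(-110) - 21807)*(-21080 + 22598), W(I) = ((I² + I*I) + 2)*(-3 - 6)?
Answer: 363741496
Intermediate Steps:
W(I) = -18 - 18*I² (W(I) = ((I² + I²) + 2)*(-9) = (2*I² + 2)*(-9) = (2 + 2*I²)*(-9) = -18 - 18*I²)
o = -363750750 (o = ((-18 - 18*(-110)²) - 21807)*(-21080 + 22598) = ((-18 - 18*12100) - 21807)*1518 = ((-18 - 217800) - 21807)*1518 = (-217818 - 21807)*1518 = -239625*1518 = -363750750)
-9254 - o = -9254 - 1*(-363750750) = -9254 + 363750750 = 363741496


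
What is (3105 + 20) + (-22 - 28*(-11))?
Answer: 3411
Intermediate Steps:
(3105 + 20) + (-22 - 28*(-11)) = 3125 + (-22 + 308) = 3125 + 286 = 3411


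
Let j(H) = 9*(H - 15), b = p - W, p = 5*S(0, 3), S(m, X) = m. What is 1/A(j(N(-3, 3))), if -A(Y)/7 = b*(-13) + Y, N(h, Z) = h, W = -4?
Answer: 1/1498 ≈ 0.00066756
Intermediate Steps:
p = 0 (p = 5*0 = 0)
b = 4 (b = 0 - 1*(-4) = 0 + 4 = 4)
j(H) = -135 + 9*H (j(H) = 9*(-15 + H) = -135 + 9*H)
A(Y) = 364 - 7*Y (A(Y) = -7*(4*(-13) + Y) = -7*(-52 + Y) = 364 - 7*Y)
1/A(j(N(-3, 3))) = 1/(364 - 7*(-135 + 9*(-3))) = 1/(364 - 7*(-135 - 27)) = 1/(364 - 7*(-162)) = 1/(364 + 1134) = 1/1498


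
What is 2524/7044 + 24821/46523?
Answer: 73065794/81927003 ≈ 0.89184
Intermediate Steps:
2524/7044 + 24821/46523 = 2524*(1/7044) + 24821*(1/46523) = 631/1761 + 24821/46523 = 73065794/81927003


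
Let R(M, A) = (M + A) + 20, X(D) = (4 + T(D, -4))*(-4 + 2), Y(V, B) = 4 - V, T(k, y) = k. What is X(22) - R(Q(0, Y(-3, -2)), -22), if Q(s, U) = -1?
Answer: -49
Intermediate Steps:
X(D) = -8 - 2*D (X(D) = (4 + D)*(-4 + 2) = (4 + D)*(-2) = -8 - 2*D)
R(M, A) = 20 + A + M (R(M, A) = (A + M) + 20 = 20 + A + M)
X(22) - R(Q(0, Y(-3, -2)), -22) = (-8 - 2*22) - (20 - 22 - 1) = (-8 - 44) - 1*(-3) = -52 + 3 = -49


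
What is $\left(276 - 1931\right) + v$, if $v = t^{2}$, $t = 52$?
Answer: $1049$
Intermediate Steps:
$v = 2704$ ($v = 52^{2} = 2704$)
$\left(276 - 1931\right) + v = \left(276 - 1931\right) + 2704 = -1655 + 2704 = 1049$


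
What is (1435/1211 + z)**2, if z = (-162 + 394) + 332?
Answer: 9560341729/29929 ≈ 3.1943e+5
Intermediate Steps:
z = 564 (z = 232 + 332 = 564)
(1435/1211 + z)**2 = (1435/1211 + 564)**2 = (1435*(1/1211) + 564)**2 = (205/173 + 564)**2 = (97777/173)**2 = 9560341729/29929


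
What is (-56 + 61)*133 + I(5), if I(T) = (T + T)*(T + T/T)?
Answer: 725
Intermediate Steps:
I(T) = 2*T*(1 + T) (I(T) = (2*T)*(T + 1) = (2*T)*(1 + T) = 2*T*(1 + T))
(-56 + 61)*133 + I(5) = (-56 + 61)*133 + 2*5*(1 + 5) = 5*133 + 2*5*6 = 665 + 60 = 725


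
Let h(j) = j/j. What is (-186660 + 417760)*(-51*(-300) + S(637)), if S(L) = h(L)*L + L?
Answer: 3830251400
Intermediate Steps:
h(j) = 1
S(L) = 2*L (S(L) = 1*L + L = L + L = 2*L)
(-186660 + 417760)*(-51*(-300) + S(637)) = (-186660 + 417760)*(-51*(-300) + 2*637) = 231100*(15300 + 1274) = 231100*16574 = 3830251400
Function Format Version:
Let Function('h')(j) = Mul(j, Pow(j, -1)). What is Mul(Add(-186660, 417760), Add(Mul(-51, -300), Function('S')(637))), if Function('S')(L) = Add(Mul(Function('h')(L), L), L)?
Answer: 3830251400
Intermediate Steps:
Function('h')(j) = 1
Function('S')(L) = Mul(2, L) (Function('S')(L) = Add(Mul(1, L), L) = Add(L, L) = Mul(2, L))
Mul(Add(-186660, 417760), Add(Mul(-51, -300), Function('S')(637))) = Mul(Add(-186660, 417760), Add(Mul(-51, -300), Mul(2, 637))) = Mul(231100, Add(15300, 1274)) = Mul(231100, 16574) = 3830251400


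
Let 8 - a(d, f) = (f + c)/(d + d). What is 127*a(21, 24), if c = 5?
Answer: 38989/42 ≈ 928.31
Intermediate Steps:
a(d, f) = 8 - (5 + f)/(2*d) (a(d, f) = 8 - (f + 5)/(d + d) = 8 - (5 + f)/(2*d))
127*a(21, 24) = 127*((½)*(-5 - 1*24 + 16*21)/21) = 127*((½)*(1/21)*(-5 - 24 + 336)) = 127*((½)*(1/21)*307) = 127*(307/42) = 38989/42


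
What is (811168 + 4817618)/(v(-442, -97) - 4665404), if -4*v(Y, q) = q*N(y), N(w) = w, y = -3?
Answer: -22515144/18661907 ≈ -1.2065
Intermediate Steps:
v(Y, q) = 3*q/4 (v(Y, q) = -q*(-3)/4 = -(-3)*q/4 = 3*q/4)
(811168 + 4817618)/(v(-442, -97) - 4665404) = (811168 + 4817618)/((¾)*(-97) - 4665404) = 5628786/(-291/4 - 4665404) = 5628786/(-18661907/4) = 5628786*(-4/18661907) = -22515144/18661907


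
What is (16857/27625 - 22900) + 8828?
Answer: -388722143/27625 ≈ -14071.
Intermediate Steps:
(16857/27625 - 22900) + 8828 = -632595643/27625 + 8828 = -388722143/27625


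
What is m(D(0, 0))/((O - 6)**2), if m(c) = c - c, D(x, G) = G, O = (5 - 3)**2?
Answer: 0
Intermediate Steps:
O = 4 (O = 2**2 = 4)
m(c) = 0
m(D(0, 0))/((O - 6)**2) = 0/(4 - 6)**2 = 0/(-2)**2 = 0/4 = (1/4)*0 = 0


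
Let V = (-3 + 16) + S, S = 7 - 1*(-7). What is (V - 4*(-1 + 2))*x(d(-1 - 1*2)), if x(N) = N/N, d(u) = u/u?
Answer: 23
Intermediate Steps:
d(u) = 1
S = 14 (S = 7 + 7 = 14)
x(N) = 1
V = 27 (V = (-3 + 16) + 14 = 13 + 14 = 27)
(V - 4*(-1 + 2))*x(d(-1 - 1*2)) = (27 - 4*(-1 + 2))*1 = (27 - 4*1)*1 = (27 - 4)*1 = 23*1 = 23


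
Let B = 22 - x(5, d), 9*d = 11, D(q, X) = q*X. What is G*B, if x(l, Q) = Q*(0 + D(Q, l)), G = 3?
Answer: 1177/27 ≈ 43.593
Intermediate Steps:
D(q, X) = X*q
d = 11/9 (d = (⅑)*11 = 11/9 ≈ 1.2222)
x(l, Q) = l*Q² (x(l, Q) = Q*(0 + l*Q) = Q*(0 + Q*l) = Q*(Q*l) = l*Q²)
B = 1177/81 (B = 22 - 5*(11/9)² = 22 - 5*121/81 = 22 - 1*605/81 = 22 - 605/81 = 1177/81 ≈ 14.531)
G*B = 3*(1177/81) = 1177/27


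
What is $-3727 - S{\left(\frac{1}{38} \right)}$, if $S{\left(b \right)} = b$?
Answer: $- \frac{141627}{38} \approx -3727.0$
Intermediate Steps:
$-3727 - S{\left(\frac{1}{38} \right)} = -3727 - \frac{1}{38} = - \frac{141627}{38}$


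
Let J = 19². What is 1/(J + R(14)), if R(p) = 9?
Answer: 1/370 ≈ 0.0027027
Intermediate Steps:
J = 361
1/(J + R(14)) = 1/(361 + 9) = 1/370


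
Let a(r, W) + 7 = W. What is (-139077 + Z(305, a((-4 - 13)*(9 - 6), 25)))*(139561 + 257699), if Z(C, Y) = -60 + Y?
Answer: -55266413940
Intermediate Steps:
a(r, W) = -7 + W
(-139077 + Z(305, a((-4 - 13)*(9 - 6), 25)))*(139561 + 257699) = (-139077 + (-60 + (-7 + 25)))*(139561 + 257699) = (-139077 + (-60 + 18))*397260 = (-139077 - 42)*397260 = -139119*397260 = -55266413940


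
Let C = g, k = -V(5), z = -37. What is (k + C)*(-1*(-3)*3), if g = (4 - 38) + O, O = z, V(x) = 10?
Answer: -729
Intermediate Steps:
k = -10 (k = -1*10 = -10)
O = -37
g = -71 (g = (4 - 38) - 37 = -34 - 37 = -71)
C = -71
(k + C)*(-1*(-3)*3) = (-10 - 71)*(-1*(-3)*3) = -243*3 = -81*9 = -729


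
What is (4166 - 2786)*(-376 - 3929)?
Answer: -5940900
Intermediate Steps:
(4166 - 2786)*(-376 - 3929) = 1380*(-4305) = -5940900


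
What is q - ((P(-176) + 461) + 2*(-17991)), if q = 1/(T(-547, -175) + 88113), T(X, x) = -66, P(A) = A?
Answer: 3143013760/88047 ≈ 35697.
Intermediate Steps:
q = 1/88047 (q = 1/(-66 + 88113) = 1/88047 ≈ 1.1358e-5)
q - ((P(-176) + 461) + 2*(-17991)) = 1/88047 - ((-176 + 461) + 2*(-17991)) = 1/88047 - (285 - 35982) = 1/88047 - 1*(-35697) = 1/88047 + 35697 = 3143013760/88047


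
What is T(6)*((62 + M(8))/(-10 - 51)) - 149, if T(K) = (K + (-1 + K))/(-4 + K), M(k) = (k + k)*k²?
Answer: -15062/61 ≈ -246.92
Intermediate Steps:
M(k) = 2*k³ (M(k) = (2*k)*k² = 2*k³)
T(K) = (-1 + 2*K)/(-4 + K)
T(6)*((62 + M(8))/(-10 - 51)) - 149 = ((-1 + 2*6)/(-4 + 6))*((62 + 2*8³)/(-10 - 51)) - 149 = ((-1 + 12)/2)*((62 + 2*512)/(-61)) - 149 = ((½)*11)*((62 + 1024)*(-1/61)) - 149 = 11*(1086*(-1/61))/2 - 149 = (11/2)*(-1086/61) - 149 = -5973/61 - 149 = -15062/61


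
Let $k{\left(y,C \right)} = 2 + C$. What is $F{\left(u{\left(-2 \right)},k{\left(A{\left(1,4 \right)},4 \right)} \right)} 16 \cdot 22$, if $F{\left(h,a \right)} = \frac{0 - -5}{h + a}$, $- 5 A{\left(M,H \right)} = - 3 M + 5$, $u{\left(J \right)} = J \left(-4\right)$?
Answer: $\frac{880}{7} \approx 125.71$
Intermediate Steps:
$u{\left(J \right)} = - 4 J$
$A{\left(M,H \right)} = -1 + \frac{3 M}{5}$ ($A{\left(M,H \right)} = - \frac{- 3 M + 5}{5} = - \frac{5 - 3 M}{5} = -1 + \frac{3 M}{5}$)
$F{\left(h,a \right)} = \frac{5}{a + h}$ ($F{\left(h,a \right)} = \frac{0 + 5}{a + h} = \frac{5}{a + h}$)
$F{\left(u{\left(-2 \right)},k{\left(A{\left(1,4 \right)},4 \right)} \right)} 16 \cdot 22 = \frac{5}{\left(2 + 4\right) - -8} \cdot 16 \cdot 22 = \frac{5}{6 + 8} \cdot 16 \cdot 22 = \frac{5}{14} \cdot 16 \cdot 22 = \frac{40}{7} \cdot 22 = \frac{880}{7}$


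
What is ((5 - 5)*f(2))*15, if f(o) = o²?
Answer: 0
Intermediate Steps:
((5 - 5)*f(2))*15 = ((5 - 5)*2²)*15 = (0*4)*15 = 0*15 = 0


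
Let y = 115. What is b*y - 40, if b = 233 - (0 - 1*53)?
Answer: 32850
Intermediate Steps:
b = 286 (b = 233 - (0 - 53) = 233 - 1*(-53) = 233 + 53 = 286)
b*y - 40 = 286*115 - 40 = 32890 - 40 = 32850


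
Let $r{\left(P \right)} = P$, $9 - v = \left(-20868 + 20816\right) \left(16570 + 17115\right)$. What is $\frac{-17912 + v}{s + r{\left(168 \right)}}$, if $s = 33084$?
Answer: $\frac{1733717}{33252} \approx 52.139$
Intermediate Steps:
$v = 1751629$ ($v = 9 - \left(-20868 + 20816\right) \left(16570 + 17115\right) = 9 - \left(-52\right) 33685 = 9 - -1751620 = 9 + 1751620 = 1751629$)
$\frac{-17912 + v}{s + r{\left(168 \right)}} = \frac{-17912 + 1751629}{33084 + 168} = \frac{1733717}{33252}$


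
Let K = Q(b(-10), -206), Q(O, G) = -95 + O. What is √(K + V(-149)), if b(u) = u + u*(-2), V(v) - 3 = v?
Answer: I*√231 ≈ 15.199*I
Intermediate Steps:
V(v) = 3 + v
b(u) = -u (b(u) = u - 2*u = -u)
K = -85 (K = -95 - 1*(-10) = -95 + 10 = -85)
√(K + V(-149)) = √(-85 + (3 - 149)) = √(-85 - 146) = √(-231) = I*√231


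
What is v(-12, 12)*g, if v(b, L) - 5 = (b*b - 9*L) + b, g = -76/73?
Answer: -2204/73 ≈ -30.192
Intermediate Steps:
g = -76/73 (g = -76*1/73 = -76/73 ≈ -1.0411)
v(b, L) = 5 + b + b² - 9*L (v(b, L) = 5 + ((b*b - 9*L) + b) = 5 + ((b² - 9*L) + b) = 5 + (b + b² - 9*L) = 5 + b + b² - 9*L)
v(-12, 12)*g = (5 - 12 + (-12)² - 9*12)*(-76/73) = (5 - 12 + 144 - 108)*(-76/73) = 29*(-76/73) = -2204/73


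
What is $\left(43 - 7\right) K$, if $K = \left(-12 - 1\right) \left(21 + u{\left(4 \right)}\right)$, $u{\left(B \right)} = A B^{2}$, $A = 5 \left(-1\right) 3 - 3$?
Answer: $124956$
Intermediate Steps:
$A = -18$ ($A = \left(-5\right) 3 - 3 = -15 - 3 = -18$)
$u{\left(B \right)} = - 18 B^{2}$
$K = 3471$ ($K = \left(-12 - 1\right) \left(21 - 18 \cdot 4^{2}\right) = - 13 \left(21 - 288\right) = \left(-13\right) \left(-267\right) = 3471$)
$\left(43 - 7\right) K = \left(43 - 7\right) 3471 = 36 \cdot 3471 = 124956$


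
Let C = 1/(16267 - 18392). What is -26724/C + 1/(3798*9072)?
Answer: 1956673663056001/34455456 ≈ 5.6788e+7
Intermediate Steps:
C = -1/2125 (C = 1/(-2125) = -1/2125 ≈ -0.00047059)
-26724/C + 1/(3798*9072) = -26724/(-1/2125) + 1/(3798*9072) = -26724*(-2125) + (1/3798)*(1/9072) = 56788500 + 1/34455456 = 1956673663056001/34455456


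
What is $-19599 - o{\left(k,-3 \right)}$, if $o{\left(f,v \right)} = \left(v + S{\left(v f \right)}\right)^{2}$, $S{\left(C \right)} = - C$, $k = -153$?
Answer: $-233043$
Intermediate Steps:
$o{\left(f,v \right)} = \left(v - f v\right)^{2}$ ($o{\left(f,v \right)} = \left(v - v f\right)^{2} = \left(v - f v\right)^{2}$)
$-19599 - o{\left(k,-3 \right)} = -19599 - \left(-3\right)^{2} \left(-1 - 153\right)^{2} = -19599 - 9 \left(-154\right)^{2} = -19599 - 9 \cdot 23716 = -19599 - 213444 = -233043$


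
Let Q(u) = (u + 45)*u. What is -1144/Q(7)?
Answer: -22/7 ≈ -3.1429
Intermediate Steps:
Q(u) = u*(45 + u) (Q(u) = (45 + u)*u = u*(45 + u))
-1144/Q(7) = -1144*1/(7*(45 + 7)) = -1144/(7*52) = -1144/364 = -1144*1/364 = -22/7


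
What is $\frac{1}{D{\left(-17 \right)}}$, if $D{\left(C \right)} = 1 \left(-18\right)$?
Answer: $- \frac{1}{18} \approx -0.055556$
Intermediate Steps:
$D{\left(C \right)} = -18$
$\frac{1}{D{\left(-17 \right)}} = \frac{1}{-18} = - \frac{1}{18}$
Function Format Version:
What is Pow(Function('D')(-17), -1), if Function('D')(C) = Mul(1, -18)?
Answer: Rational(-1, 18) ≈ -0.055556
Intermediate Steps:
Function('D')(C) = -18
Pow(Function('D')(-17), -1) = Pow(-18, -1) = Rational(-1, 18)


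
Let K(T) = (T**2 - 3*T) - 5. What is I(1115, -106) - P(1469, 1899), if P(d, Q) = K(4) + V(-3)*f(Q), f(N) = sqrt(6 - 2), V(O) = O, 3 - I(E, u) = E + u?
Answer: -999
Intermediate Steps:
K(T) = -5 + T**2 - 3*T
I(E, u) = 3 - E - u (I(E, u) = 3 - (E + u) = 3 + (-E - u) = 3 - E - u)
f(N) = 2 (f(N) = sqrt(4) = 2)
P(d, Q) = -7 (P(d, Q) = (-5 + 4**2 - 3*4) - 3*2 = (-5 + 16 - 12) - 6 = -1 - 6 = -7)
I(1115, -106) - P(1469, 1899) = (3 - 1*1115 - 1*(-106)) - 1*(-7) = (3 - 1115 + 106) + 7 = -1006 + 7 = -999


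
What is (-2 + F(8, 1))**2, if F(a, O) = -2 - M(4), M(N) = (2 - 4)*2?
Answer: 0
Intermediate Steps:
M(N) = -4 (M(N) = -2*2 = -4)
F(a, O) = 2 (F(a, O) = -2 - 1*(-4) = -2 + 4 = 2)
(-2 + F(8, 1))**2 = (-2 + 2)**2 = 0**2 = 0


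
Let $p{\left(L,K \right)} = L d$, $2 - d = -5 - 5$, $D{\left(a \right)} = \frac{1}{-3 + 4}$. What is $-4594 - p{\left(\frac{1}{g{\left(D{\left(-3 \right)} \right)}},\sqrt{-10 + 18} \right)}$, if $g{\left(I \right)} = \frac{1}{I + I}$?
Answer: $-4618$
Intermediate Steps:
$D{\left(a \right)} = 1$ ($D{\left(a \right)} = 1^{-1} = 1$)
$g{\left(I \right)} = \frac{1}{2 I}$
$d = 12$ ($d = 2 - \left(-5 - 5\right) = 2 - -10 = 2 + 10 = 12$)
$p{\left(L,K \right)} = 12 L$ ($p{\left(L,K \right)} = L 12 = 12 L$)
$-4594 - p{\left(\frac{1}{g{\left(D{\left(-3 \right)} \right)}},\sqrt{-10 + 18} \right)} = -4594 - \frac{12}{\frac{1}{2} \cdot 1^{-1}} = -4594 - \frac{12}{\frac{1}{2} \cdot 1} = -4594 - 12 \frac{1}{\frac{1}{2}} = -4594 - 12 \cdot 2 = -4594 - 24 = -4618$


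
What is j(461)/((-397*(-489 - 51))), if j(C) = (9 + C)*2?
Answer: 47/10719 ≈ 0.0043847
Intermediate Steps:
j(C) = 18 + 2*C
j(461)/((-397*(-489 - 51))) = (18 + 2*461)/((-397*(-489 - 51))) = (18 + 922)/((-397*(-540))) = 940/214380 = 940*(1/214380) = 47/10719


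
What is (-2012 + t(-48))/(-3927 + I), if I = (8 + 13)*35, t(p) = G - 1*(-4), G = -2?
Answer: 335/532 ≈ 0.62970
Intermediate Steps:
t(p) = 2 (t(p) = -2 - 1*(-4) = -2 + 4 = 2)
I = 735 (I = 21*35 = 735)
(-2012 + t(-48))/(-3927 + I) = (-2012 + 2)/(-3927 + 735) = -2010/(-3192) = -2010*(-1/3192) = 335/532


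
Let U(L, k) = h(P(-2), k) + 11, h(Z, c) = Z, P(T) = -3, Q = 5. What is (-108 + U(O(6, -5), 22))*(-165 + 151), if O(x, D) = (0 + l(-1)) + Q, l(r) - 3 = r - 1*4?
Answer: 1400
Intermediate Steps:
l(r) = -1 + r (l(r) = 3 + (r - 1*4) = 3 + (r - 4) = 3 + (-4 + r) = -1 + r)
O(x, D) = 3 (O(x, D) = (0 + (-1 - 1)) + 5 = (0 - 2) + 5 = -2 + 5 = 3)
U(L, k) = 8 (U(L, k) = -3 + 11 = 8)
(-108 + U(O(6, -5), 22))*(-165 + 151) = (-108 + 8)*(-165 + 151) = -100*(-14) = 1400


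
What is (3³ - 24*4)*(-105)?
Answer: 7245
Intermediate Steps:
(3³ - 24*4)*(-105) = (27 - 96)*(-105) = -69*(-105) = 7245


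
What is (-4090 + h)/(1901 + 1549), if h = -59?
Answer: -1383/1150 ≈ -1.2026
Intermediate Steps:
(-4090 + h)/(1901 + 1549) = (-4090 - 59)/(1901 + 1549) = -4149/3450 = -4149*1/3450 = -1383/1150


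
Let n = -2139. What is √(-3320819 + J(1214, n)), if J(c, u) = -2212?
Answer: I*√3323031 ≈ 1822.9*I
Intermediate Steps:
√(-3320819 + J(1214, n)) = √(-3320819 - 2212) = √(-3323031) = I*√3323031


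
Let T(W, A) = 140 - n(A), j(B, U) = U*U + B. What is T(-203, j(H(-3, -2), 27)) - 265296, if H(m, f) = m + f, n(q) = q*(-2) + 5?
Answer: -263713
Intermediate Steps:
n(q) = 5 - 2*q (n(q) = -2*q + 5 = 5 - 2*q)
H(m, f) = f + m
j(B, U) = B + U² (j(B, U) = U² + B = B + U²)
T(W, A) = 135 + 2*A (T(W, A) = 140 - (5 - 2*A) = 140 + (-5 + 2*A) = 135 + 2*A)
T(-203, j(H(-3, -2), 27)) - 265296 = (135 + 2*((-2 - 3) + 27²)) - 265296 = (135 + 2*(-5 + 729)) - 265296 = (135 + 2*724) - 265296 = (135 + 1448) - 265296 = 1583 - 265296 = -263713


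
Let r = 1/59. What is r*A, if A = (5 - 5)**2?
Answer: 0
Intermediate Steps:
r = 1/59 ≈ 0.016949
A = 0 (A = 0**2 = 0)
r*A = (1/59)*0 = 0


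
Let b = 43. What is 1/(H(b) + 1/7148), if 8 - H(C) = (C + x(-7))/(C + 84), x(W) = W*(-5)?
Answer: 907796/6704951 ≈ 0.13539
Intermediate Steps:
x(W) = -5*W
H(C) = 8 - (35 + C)/(84 + C) (H(C) = 8 - (C - 5*(-7))/(C + 84) = 8 - (C + 35)/(84 + C) = 8 - (35 + C)/(84 + C))
1/(H(b) + 1/7148) = 1/(7*(91 + 43)/(84 + 43) + 1/7148) = 1/(7*134/127 + 1/7148) = 1/(7*(1/127)*134 + 1/7148) = 1/(938/127 + 1/7148) = 1/(6704951/907796) = 907796/6704951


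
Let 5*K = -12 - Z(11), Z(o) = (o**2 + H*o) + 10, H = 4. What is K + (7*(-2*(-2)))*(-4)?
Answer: -747/5 ≈ -149.40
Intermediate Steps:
Z(o) = 10 + o**2 + 4*o (Z(o) = (o**2 + 4*o) + 10 = 10 + o**2 + 4*o)
K = -187/5 (K = (-12 - (10 + 11**2 + 4*11))/5 = (-12 - (10 + 121 + 44))/5 = (-12 - 1*175)/5 = (-12 - 175)/5 = (1/5)*(-187) = -187/5 ≈ -37.400)
K + (7*(-2*(-2)))*(-4) = -187/5 + (7*(-2*(-2)))*(-4) = -187/5 + (7*4)*(-4) = -187/5 + 28*(-4) = -187/5 - 112 = -747/5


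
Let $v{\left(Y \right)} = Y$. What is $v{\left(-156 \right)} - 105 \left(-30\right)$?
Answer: $2994$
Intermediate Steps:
$v{\left(-156 \right)} - 105 \left(-30\right) = -156 - 105 \left(-30\right) = -156 - -3150 = -156 + 3150 = 2994$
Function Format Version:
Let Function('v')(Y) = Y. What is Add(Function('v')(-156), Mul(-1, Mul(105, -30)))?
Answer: 2994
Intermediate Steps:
Add(Function('v')(-156), Mul(-1, Mul(105, -30))) = Add(-156, Mul(-1, Mul(105, -30))) = Add(-156, Mul(-1, -3150)) = Add(-156, 3150) = 2994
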